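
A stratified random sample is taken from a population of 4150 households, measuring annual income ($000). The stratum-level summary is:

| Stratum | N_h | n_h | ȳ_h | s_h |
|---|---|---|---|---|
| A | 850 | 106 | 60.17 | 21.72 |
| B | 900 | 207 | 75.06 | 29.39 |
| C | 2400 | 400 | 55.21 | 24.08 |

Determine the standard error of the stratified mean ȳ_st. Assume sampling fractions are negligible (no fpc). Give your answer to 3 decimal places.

SE(ȳ_st) ≈ 0.932

V̂(ȳ_st) = Σ W_h² s_h²/n_h, with W_h = N_h/N and N = 4150:
  stratum A: (850/4150)²·21.72²/106 = 0.186705
  stratum B: (900/4150)²·29.39²/207 = 0.196254
  stratum C: (2400/4150)²·24.08²/400 = 0.484819
V̂(ȳ_st) = 0.867777
SE(ȳ_st) = √0.867777 = 0.931545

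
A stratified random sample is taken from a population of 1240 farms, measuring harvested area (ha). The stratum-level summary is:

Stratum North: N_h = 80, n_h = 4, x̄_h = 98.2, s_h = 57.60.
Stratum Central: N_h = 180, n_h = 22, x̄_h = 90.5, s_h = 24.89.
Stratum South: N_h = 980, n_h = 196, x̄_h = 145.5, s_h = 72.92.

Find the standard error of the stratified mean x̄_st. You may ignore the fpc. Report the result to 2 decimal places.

V̂(x̄_st) = Σ W_h² s_h²/n_h, with W_h = N_h/N and N = 1240:
  stratum North: (80/1240)²·57.60²/4 = 3.4524
  stratum Central: (180/1240)²·24.89²/22 = 0.593374
  stratum South: (980/1240)²·72.92²/196 = 16.9452
V̂(x̄_st) = 20.991
SE(x̄_st) = √20.991 = 4.58159

SE(x̄_st) ≈ 4.58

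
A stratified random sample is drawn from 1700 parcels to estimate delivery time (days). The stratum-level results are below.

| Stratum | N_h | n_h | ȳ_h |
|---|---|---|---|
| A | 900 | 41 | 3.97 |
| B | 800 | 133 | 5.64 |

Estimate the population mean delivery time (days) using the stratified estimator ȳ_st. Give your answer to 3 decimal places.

N = Σ N_h = 1700. Stratum weights W_h = N_h/N.
ȳ_st = (900·3.97 + 800·5.64) / 1700 = 4.75588

ȳ_st ≈ 4.756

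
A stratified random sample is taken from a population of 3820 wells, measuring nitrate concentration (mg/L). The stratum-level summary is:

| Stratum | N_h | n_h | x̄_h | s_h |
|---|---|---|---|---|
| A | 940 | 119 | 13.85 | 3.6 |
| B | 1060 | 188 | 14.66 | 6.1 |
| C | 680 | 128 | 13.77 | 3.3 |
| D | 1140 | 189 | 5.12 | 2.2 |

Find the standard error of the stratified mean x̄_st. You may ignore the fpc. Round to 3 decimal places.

V̂(x̄_st) = Σ W_h² s_h²/n_h, with W_h = N_h/N and N = 3820:
  stratum A: (940/3820)²·3.6²/119 = 0.00659458
  stratum B: (1060/3820)²·6.1²/188 = 0.0152401
  stratum C: (680/3820)²·3.3²/128 = 0.00269593
  stratum D: (1140/3820)²·2.2²/189 = 0.00228069
V̂(x̄_st) = 0.0268113
SE(x̄_st) = √0.0268113 = 0.163741

SE(x̄_st) ≈ 0.164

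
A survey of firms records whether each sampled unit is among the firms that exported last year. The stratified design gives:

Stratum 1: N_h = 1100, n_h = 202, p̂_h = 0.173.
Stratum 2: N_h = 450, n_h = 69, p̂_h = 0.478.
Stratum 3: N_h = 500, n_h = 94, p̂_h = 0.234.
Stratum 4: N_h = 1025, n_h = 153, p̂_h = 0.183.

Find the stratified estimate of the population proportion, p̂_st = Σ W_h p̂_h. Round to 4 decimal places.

p̂_st ≈ 0.2309

N = 3075; stratum weights W_h = N_h/N.
p̂_st = Σ W_h p̂_h = (1100·0.173 + 450·0.478 + 500·0.234 + 1025·0.183)/3075 = 0.23089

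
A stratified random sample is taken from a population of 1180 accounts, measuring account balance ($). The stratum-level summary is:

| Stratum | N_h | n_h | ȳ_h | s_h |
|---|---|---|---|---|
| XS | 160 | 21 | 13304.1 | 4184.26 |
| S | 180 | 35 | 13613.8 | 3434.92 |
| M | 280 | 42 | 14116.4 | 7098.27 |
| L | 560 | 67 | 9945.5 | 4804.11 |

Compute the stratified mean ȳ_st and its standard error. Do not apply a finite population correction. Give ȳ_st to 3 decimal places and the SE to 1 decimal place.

ȳ_st ≈ 11950.180, SE ≈ 410.2

ȳ_st = Σ W_h ȳ_h = (160·13304.1 + 180·13613.8 + 280·14116.4 + 560·9945.5)/1180 = 11950.17966
V̂(ȳ_st) = Σ W_h² s_h²/n_h, with W_h = N_h/N and N = 1180:
  stratum XS: (160/1180)²·4184.26²/21 = 15328.3
  stratum S: (180/1180)²·3434.92²/35 = 7844.16
  stratum M: (280/1180)²·7098.27²/42 = 67547.3
  stratum L: (560/1180)²·4804.11²/67 = 77582.4
V̂(ȳ_st) = 168302
SE(ȳ_st) = √168302 = 410.246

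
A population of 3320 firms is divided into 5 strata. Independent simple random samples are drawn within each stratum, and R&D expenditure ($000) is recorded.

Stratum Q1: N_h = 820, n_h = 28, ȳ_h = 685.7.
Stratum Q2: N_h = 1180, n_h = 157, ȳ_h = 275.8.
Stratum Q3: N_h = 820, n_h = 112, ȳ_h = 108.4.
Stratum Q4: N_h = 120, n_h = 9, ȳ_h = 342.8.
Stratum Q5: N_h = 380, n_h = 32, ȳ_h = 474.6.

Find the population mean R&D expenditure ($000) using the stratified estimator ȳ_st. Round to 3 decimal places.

N = Σ N_h = 3320. Stratum weights W_h = N_h/N.
ȳ_st = (820·685.7 + 1180·275.8 + 820·108.4 + 120·342.8 + 380·474.6) / 3320 = 360.87048

ȳ_st ≈ 360.870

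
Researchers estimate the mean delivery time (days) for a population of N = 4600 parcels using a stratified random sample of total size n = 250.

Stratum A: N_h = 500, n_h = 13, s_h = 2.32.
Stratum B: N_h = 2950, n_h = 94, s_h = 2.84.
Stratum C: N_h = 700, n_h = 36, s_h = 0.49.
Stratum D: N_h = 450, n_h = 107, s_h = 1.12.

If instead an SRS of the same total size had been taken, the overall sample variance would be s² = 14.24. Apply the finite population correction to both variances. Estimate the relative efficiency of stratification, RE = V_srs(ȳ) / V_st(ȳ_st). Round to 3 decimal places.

RE ≈ 1.375

V̂(ȳ_st) = Σ W_h² (1 − n_h/N_h) s_h²/n_h, with W_h = N_h/N and N = 4600:
  stratum A: (500/4600)²·(1 − 13/500)·2.32²/13 = 0.00476448
  stratum B: (2950/4600)²·(1 − 94/2950)·2.84²/94 = 0.0341644
  stratum C: (700/4600)²·(1 − 36/700)·0.49²/36 = 0.000146501
  stratum D: (450/4600)²·(1 − 107/450)·1.12²/107 = 8.55152e-05
V_st = 0.0391609
V_srs = (1 − 250/4600)·14.24/250 = 0.0538643
Relative efficiency = V_srs / V_st = 0.0538643/0.0391609 = 1.3755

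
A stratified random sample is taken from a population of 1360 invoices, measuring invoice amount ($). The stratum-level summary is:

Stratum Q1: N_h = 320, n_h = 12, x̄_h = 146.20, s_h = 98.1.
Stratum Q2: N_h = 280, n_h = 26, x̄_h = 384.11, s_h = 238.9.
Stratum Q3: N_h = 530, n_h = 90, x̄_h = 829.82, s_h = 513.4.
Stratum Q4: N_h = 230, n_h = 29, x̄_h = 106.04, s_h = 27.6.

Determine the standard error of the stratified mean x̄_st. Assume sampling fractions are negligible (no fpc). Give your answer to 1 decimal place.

V̂(x̄_st) = Σ W_h² s_h²/n_h, with W_h = N_h/N and N = 1360:
  stratum Q1: (320/1360)²·98.1²/12 = 44.3996
  stratum Q2: (280/1360)²·238.9²/26 = 93.0459
  stratum Q3: (530/1360)²·513.4²/90 = 444.778
  stratum Q4: (230/1360)²·27.6²/29 = 0.751273
V̂(x̄_st) = 582.975
SE(x̄_st) = √582.975 = 24.1449

SE(x̄_st) ≈ 24.1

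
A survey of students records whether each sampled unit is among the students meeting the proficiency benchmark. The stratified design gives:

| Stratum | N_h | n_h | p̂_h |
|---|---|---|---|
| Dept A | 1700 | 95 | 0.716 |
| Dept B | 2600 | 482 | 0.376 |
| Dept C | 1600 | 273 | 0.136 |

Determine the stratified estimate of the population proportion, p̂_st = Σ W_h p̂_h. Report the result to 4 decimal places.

N = 5900; stratum weights W_h = N_h/N.
p̂_st = Σ W_h p̂_h = (1700·0.716 + 2600·0.376 + 1600·0.136)/5900 = 0.40888

p̂_st ≈ 0.4089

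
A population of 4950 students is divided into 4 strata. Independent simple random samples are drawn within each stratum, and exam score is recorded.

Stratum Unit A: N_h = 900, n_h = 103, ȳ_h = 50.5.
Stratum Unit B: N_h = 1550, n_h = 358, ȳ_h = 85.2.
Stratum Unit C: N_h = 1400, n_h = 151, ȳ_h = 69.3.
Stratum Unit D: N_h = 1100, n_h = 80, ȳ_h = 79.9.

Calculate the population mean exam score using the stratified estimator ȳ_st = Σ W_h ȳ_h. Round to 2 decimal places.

N = Σ N_h = 4950. Stratum weights W_h = N_h/N.
ȳ_st = (900·50.5 + 1550·85.2 + 1400·69.3 + 1100·79.9) / 4950 = 73.2162

ȳ_st ≈ 73.22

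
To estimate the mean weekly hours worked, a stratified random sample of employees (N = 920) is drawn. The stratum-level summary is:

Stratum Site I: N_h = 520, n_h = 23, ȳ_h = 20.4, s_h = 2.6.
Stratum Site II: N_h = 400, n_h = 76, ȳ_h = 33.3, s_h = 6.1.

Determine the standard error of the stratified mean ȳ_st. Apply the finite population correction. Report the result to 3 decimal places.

V̂(ȳ_st) = Σ W_h² (1 − n_h/N_h) s_h²/n_h, with W_h = N_h/N and N = 920:
  stratum Site I: (520/920)²·(1 − 23/520)·2.6²/23 = 0.0897435
  stratum Site II: (400/920)²·(1 − 76/400)·6.1²/76 = 0.0749679
V̂(ȳ_st) = 0.164711
SE(ȳ_st) = √0.164711 = 0.405847

SE(ȳ_st) ≈ 0.406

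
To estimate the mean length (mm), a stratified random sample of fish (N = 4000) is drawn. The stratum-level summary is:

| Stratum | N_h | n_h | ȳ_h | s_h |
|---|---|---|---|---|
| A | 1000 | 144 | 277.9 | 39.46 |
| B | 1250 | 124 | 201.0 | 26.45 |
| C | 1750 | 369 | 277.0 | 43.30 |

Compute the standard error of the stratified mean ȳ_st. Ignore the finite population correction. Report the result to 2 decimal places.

SE(ȳ_st) ≈ 1.48

V̂(ȳ_st) = Σ W_h² s_h²/n_h, with W_h = N_h/N and N = 4000:
  stratum A: (1000/4000)²·39.46²/144 = 0.675821
  stratum B: (1250/4000)²·26.45²/124 = 0.550972
  stratum C: (1750/4000)²·43.30²/369 = 0.972536
V̂(ȳ_st) = 2.19933
SE(ȳ_st) = √2.19933 = 1.48301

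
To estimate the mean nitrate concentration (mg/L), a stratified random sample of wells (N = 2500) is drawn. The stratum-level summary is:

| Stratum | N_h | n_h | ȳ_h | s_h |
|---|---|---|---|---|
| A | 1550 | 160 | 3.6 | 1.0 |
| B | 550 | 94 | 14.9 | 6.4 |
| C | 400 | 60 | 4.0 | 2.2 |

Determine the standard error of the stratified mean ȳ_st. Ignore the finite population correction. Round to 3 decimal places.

SE(ȳ_st) ≈ 0.160

V̂(ȳ_st) = Σ W_h² s_h²/n_h, with W_h = N_h/N and N = 2500:
  stratum A: (1550/2500)²·1.0²/160 = 0.0024025
  stratum B: (550/2500)²·6.4²/94 = 0.02109
  stratum C: (400/2500)²·2.2²/60 = 0.00206507
V̂(ȳ_st) = 0.0255576
SE(ȳ_st) = √0.0255576 = 0.159867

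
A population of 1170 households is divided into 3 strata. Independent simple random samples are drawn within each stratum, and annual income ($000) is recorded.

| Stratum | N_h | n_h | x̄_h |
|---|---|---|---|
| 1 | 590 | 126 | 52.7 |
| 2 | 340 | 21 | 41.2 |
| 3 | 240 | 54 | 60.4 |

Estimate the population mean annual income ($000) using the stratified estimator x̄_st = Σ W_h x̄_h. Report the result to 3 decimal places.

x̄_st ≈ 50.938

N = Σ N_h = 1170. Stratum weights W_h = N_h/N.
x̄_st = (590·52.7 + 340·41.2 + 240·60.4) / 1170 = 50.93761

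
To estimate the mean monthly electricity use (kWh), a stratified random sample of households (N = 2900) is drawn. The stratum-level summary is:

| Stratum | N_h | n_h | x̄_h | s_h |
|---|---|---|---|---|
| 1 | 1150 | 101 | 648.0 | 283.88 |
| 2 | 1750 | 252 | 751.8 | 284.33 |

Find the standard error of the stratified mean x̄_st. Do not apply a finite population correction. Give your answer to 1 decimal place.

V̂(x̄_st) = Σ W_h² s_h²/n_h, with W_h = N_h/N and N = 2900:
  stratum 1: (1150/2900)²·283.88²/101 = 125.472
  stratum 2: (1750/2900)²·284.33²/252 = 116.822
V̂(x̄_st) = 242.294
SE(x̄_st) = √242.294 = 15.5658

SE(x̄_st) ≈ 15.6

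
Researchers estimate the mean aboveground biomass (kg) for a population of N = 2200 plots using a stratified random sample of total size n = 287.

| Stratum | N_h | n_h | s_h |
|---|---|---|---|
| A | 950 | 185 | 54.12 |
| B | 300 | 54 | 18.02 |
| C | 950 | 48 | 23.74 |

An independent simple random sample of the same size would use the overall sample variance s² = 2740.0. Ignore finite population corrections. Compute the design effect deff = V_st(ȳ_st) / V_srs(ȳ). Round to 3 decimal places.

deff ≈ 0.550

V̂(ȳ_st) = Σ W_h² s_h²/n_h, with W_h = N_h/N and N = 2200:
  stratum A: (950/2200)²·54.12²/185 = 2.9522
  stratum B: (300/2200)²·18.02²/54 = 0.111818
  stratum C: (950/2200)²·23.74²/48 = 2.18938
V_st = 5.2534
V_srs = s²/n = 2740.0/287 = 9.54704
deff = V_st / V_srs = 5.2534/9.54704 = 0.5503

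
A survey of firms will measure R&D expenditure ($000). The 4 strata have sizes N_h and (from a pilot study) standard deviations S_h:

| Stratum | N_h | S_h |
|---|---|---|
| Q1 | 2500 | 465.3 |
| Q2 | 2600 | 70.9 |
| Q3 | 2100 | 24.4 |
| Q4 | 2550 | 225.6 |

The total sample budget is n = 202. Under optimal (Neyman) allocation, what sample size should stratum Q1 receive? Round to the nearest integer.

119

Neyman allocation: n_h = n · N_h S_h / Σ N_i S_i, with n = 202.
  stratum Q1: N_h·S_h = 2500·465.3 = 1163250.00
  stratum Q2: N_h·S_h = 2600·70.9 = 184340.00
  stratum Q3: N_h·S_h = 2100·24.4 = 51240.00
  stratum Q4: N_h·S_h = 2550·225.6 = 575280.00
Σ N_h S_h = 1974110.00
n for stratum Q1 = 202·1163250.00/1974110.00 = 119.029 → 119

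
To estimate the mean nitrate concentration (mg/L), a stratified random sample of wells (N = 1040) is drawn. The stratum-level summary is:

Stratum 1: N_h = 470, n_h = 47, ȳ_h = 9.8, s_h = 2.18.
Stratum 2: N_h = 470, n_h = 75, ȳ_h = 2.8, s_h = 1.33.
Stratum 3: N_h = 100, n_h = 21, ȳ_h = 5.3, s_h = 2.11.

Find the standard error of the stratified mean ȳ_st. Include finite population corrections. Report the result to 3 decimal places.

SE(ȳ_st) ≈ 0.156

V̂(ȳ_st) = Σ W_h² (1 − n_h/N_h) s_h²/n_h, with W_h = N_h/N and N = 1040:
  stratum 1: (470/1040)²·(1 − 47/470)·2.18²/47 = 0.018586
  stratum 2: (470/1040)²·(1 − 75/470)·1.33²/75 = 0.00404828
  stratum 3: (100/1040)²·(1 − 21/100)·2.11²/21 = 0.00154848
V̂(ȳ_st) = 0.0241828
SE(ȳ_st) = √0.0241828 = 0.155508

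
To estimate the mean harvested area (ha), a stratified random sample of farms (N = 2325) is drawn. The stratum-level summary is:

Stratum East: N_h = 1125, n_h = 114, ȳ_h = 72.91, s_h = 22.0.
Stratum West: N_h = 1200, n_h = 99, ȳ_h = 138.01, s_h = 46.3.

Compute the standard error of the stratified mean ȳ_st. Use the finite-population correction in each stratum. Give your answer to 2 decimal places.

SE(ȳ_st) ≈ 2.49

V̂(ȳ_st) = Σ W_h² (1 − n_h/N_h) s_h²/n_h, with W_h = N_h/N and N = 2325:
  stratum East: (1125/2325)²·(1 − 114/1125)·22.0²/114 = 0.893302
  stratum West: (1200/2325)²·(1 − 99/1200)·46.3²/99 = 5.29236
V̂(ȳ_st) = 6.18566
SE(ȳ_st) = √6.18566 = 2.4871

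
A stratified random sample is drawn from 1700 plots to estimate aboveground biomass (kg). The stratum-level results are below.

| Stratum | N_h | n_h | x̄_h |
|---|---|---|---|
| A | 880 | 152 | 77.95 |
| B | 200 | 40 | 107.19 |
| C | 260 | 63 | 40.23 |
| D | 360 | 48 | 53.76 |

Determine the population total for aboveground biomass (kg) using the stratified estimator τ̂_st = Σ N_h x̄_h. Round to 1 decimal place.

τ̂_st ≈ 119847.4

τ̂_st = Σ N_h x̄_h = 880·77.95 + 200·107.19 + 260·40.23 + 360·53.76 = 119847.4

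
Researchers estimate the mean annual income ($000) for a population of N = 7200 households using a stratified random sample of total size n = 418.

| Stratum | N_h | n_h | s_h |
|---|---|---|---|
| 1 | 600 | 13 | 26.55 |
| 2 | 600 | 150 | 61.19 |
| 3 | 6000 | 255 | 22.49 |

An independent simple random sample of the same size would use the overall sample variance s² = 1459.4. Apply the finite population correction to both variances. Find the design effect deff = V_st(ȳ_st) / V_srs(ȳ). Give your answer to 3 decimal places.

V̂(ȳ_st) = Σ W_h² (1 − n_h/N_h) s_h²/n_h, with W_h = N_h/N and N = 7200:
  stratum 1: (600/7200)²·(1 − 13/600)·26.55²/13 = 0.368392
  stratum 2: (600/7200)²·(1 − 150/600)·61.19²/150 = 0.130008
  stratum 3: (6000/7200)²·(1 − 255/6000)·22.49²/255 = 1.31891
V_st = 1.81731
V_srs = (1 − 418/7200)·1459.4/418 = 3.28869
deff = V_st / V_srs = 1.81731/3.28869 = 0.5526

deff ≈ 0.553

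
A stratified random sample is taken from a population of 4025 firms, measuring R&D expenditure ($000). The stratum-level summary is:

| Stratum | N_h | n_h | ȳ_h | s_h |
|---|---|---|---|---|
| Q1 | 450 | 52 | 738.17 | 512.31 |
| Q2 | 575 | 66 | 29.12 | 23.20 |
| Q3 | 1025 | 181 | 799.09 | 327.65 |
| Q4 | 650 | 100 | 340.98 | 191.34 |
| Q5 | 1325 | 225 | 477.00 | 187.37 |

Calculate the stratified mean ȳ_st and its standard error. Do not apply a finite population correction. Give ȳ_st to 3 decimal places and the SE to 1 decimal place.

ȳ_st ≈ 502.273, SE ≈ 11.3

ȳ_st = Σ W_h ȳ_h = (450·738.17 + 575·29.12 + 1025·799.09 + 650·340.98 + 1325·477.00)/4025 = 502.27323
V̂(ȳ_st) = Σ W_h² s_h²/n_h, with W_h = N_h/N and N = 4025:
  stratum Q1: (450/4025)²·512.31²/52 = 63.0893
  stratum Q2: (575/4025)²·23.20²/66 = 0.166432
  stratum Q3: (1025/4025)²·327.65²/181 = 38.4643
  stratum Q4: (650/4025)²·191.34²/100 = 9.54787
  stratum Q5: (1325/4025)²·187.37²/225 = 16.909
V̂(ȳ_st) = 128.177
SE(ȳ_st) = √128.177 = 11.3215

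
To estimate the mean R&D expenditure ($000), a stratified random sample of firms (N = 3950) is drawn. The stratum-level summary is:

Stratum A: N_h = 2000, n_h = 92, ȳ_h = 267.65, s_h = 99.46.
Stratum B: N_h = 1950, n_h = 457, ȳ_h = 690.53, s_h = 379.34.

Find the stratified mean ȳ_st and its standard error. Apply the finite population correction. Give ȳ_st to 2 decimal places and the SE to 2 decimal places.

ȳ_st ≈ 476.41, SE ≈ 9.22

ȳ_st = Σ W_h ȳ_h = (2000·267.65 + 1950·690.53)/3950 = 476.41354
V̂(ȳ_st) = Σ W_h² (1 − n_h/N_h) s_h²/n_h, with W_h = N_h/N and N = 3950:
  stratum A: (2000/3950)²·(1 − 92/2000)·99.46²/92 = 26.298
  stratum B: (1950/3950)²·(1 − 457/1950)·379.34²/457 = 58.7545
V̂(ȳ_st) = 85.0526
SE(ȳ_st) = √85.0526 = 9.22239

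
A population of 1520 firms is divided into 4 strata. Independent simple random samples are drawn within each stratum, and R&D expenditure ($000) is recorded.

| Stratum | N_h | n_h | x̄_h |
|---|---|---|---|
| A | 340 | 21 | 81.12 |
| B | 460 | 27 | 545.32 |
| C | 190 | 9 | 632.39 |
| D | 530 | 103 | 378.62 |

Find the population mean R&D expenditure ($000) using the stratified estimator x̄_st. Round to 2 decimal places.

x̄_st ≈ 394.24

N = Σ N_h = 1520. Stratum weights W_h = N_h/N.
x̄_st = (340·81.12 + 460·545.32 + 190·632.39 + 530·378.62) / 1520 = 394.2439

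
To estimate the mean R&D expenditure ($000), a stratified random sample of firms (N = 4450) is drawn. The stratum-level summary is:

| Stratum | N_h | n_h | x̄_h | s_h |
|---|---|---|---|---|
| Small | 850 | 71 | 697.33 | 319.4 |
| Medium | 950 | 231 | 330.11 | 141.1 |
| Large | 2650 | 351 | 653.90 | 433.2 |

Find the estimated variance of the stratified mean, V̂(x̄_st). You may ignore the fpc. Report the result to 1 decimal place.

V̂(x̄_st) ≈ 246.0

V̂(x̄_st) = Σ W_h² s_h²/n_h, with W_h = N_h/N and N = 4450:
  stratum Small: (850/4450)²·319.4²/71 = 52.4239
  stratum Medium: (950/4450)²·141.1²/231 = 3.92798
  stratum Large: (2650/4450)²·433.2²/351 = 189.601
V̂(x̄_st) = 245.953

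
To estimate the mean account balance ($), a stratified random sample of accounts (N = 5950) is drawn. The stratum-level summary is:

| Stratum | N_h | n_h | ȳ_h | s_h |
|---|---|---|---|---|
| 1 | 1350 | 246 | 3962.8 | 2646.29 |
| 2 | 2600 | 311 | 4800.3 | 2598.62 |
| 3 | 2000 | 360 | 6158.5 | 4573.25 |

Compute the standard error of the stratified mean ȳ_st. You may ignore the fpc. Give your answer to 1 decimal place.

V̂(ȳ_st) = Σ W_h² s_h²/n_h, with W_h = N_h/N and N = 5950:
  stratum 1: (1350/5950)²·2646.29²/246 = 1465.46
  stratum 2: (2600/5950)²·2598.62²/311 = 4146.08
  stratum 3: (2000/5950)²·4573.25²/360 = 6564.07
V̂(ȳ_st) = 12175.6
SE(ȳ_st) = √12175.6 = 110.343

SE(ȳ_st) ≈ 110.3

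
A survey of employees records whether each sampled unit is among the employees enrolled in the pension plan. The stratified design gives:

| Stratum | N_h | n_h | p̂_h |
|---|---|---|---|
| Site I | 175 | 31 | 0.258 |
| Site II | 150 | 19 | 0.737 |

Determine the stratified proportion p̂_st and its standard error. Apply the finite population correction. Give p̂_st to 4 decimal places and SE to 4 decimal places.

p̂_st ≈ 0.4791, SE ≈ 0.0594

N = 325; stratum weights W_h = N_h/N.
p̂_st = Σ W_h p̂_h = (175·0.258 + 150·0.737)/325 = 0.47908
V̂(p̂_st) = Σ W_h² (1 − n_h/N_h) p̂_h(1−p̂_h)/(n_h−1):
  stratum Site I: (175/325)²·(1 − 31/175)·0.258·0.742/30 = 0.00152243
  stratum Site II: (150/325)²·(1 − 19/150)·0.737·0.263/18 = 0.0020033
V̂(p̂_st) = 0.00352573; SE = √V̂ = 0.0593778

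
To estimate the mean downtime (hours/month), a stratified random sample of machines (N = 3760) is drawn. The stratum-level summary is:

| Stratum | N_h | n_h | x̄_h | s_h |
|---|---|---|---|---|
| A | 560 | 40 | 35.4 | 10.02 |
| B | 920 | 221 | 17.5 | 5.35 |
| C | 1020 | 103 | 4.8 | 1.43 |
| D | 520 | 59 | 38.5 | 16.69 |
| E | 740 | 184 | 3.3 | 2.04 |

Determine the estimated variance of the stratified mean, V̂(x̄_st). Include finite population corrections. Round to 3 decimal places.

V̂(x̄_st) = Σ W_h² (1 − n_h/N_h) s_h²/n_h, with W_h = N_h/N and N = 3760:
  stratum A: (560/3760)²·(1 − 40/560)·10.02²/40 = 0.0517001
  stratum B: (920/3760)²·(1 − 221/920)·5.35²/221 = 0.00589121
  stratum C: (1020/3760)²·(1 − 103/1020)·1.43²/103 = 0.0013135
  stratum D: (520/3760)²·(1 − 59/520)·16.69²/59 = 0.0800551
  stratum E: (740/3760)²·(1 − 184/740)·2.04²/184 = 0.000658223
V̂(x̄_st) = 0.139618

V̂(x̄_st) ≈ 0.140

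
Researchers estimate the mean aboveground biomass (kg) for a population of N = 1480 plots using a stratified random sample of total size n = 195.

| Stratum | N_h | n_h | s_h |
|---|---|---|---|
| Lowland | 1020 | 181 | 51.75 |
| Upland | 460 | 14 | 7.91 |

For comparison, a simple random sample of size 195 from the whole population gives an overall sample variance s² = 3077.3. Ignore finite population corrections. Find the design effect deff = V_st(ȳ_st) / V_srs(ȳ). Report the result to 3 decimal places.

deff ≈ 0.473

V̂(ȳ_st) = Σ W_h² s_h²/n_h, with W_h = N_h/N and N = 1480:
  stratum Lowland: (1020/1480)²·51.75²/181 = 7.02779
  stratum Upland: (460/1480)²·7.91²/14 = 0.431735
V_st = 7.45953
V_srs = s²/n = 3077.3/195 = 15.781
deff = V_st / V_srs = 7.45953/15.781 = 0.4727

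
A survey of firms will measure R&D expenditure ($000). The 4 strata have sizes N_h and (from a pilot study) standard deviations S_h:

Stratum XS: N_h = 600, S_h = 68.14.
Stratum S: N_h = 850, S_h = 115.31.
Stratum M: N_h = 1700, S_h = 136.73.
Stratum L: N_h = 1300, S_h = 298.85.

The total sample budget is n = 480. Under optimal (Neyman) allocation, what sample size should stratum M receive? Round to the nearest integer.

147

Neyman allocation: n_h = n · N_h S_h / Σ N_i S_i, with n = 480.
  stratum XS: N_h·S_h = 600·68.14 = 40884.00
  stratum S: N_h·S_h = 850·115.31 = 98013.50
  stratum M: N_h·S_h = 1700·136.73 = 232441.00
  stratum L: N_h·S_h = 1300·298.85 = 388505.00
Σ N_h S_h = 759843.50
n for stratum M = 480·232441.00/759843.50 = 146.835 → 147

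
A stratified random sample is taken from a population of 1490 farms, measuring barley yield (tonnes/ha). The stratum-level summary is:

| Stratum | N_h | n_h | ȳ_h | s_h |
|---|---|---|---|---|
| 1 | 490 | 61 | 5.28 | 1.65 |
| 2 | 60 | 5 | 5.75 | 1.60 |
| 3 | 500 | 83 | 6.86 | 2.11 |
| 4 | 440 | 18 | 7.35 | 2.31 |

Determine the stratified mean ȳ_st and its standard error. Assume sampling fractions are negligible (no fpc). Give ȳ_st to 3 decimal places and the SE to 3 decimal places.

ȳ_st ≈ 6.440, SE ≈ 0.194

ȳ_st = Σ W_h ȳ_h = (490·5.28 + 60·5.75 + 500·6.86 + 440·7.35)/1490 = 6.44040
V̂(ȳ_st) = Σ W_h² s_h²/n_h, with W_h = N_h/N and N = 1490:
  stratum 1: (490/1490)²·1.65²/61 = 0.00482678
  stratum 2: (60/1490)²·1.60²/5 = 0.000830233
  stratum 3: (500/1490)²·2.11²/83 = 0.00604024
  stratum 4: (440/1490)²·2.31²/18 = 0.0258514
V̂(ȳ_st) = 0.0375487
SE(ȳ_st) = √0.0375487 = 0.193775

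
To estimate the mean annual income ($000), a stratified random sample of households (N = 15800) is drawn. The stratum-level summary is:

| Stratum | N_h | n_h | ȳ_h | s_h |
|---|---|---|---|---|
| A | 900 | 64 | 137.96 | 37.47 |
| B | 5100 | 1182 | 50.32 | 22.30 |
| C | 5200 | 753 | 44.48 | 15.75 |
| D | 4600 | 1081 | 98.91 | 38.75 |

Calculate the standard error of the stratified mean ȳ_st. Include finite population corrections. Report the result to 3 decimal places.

V̂(ȳ_st) = Σ W_h² (1 − n_h/N_h) s_h²/n_h, with W_h = N_h/N and N = 15800:
  stratum A: (900/15800)²·(1 − 64/900)·37.47²/64 = 0.0661184
  stratum B: (5100/15800)²·(1 − 1182/5100)·22.30²/1182 = 0.0336754
  stratum C: (5200/15800)²·(1 − 753/5200)·15.75²/753 = 0.0305156
  stratum D: (4600/15800)²·(1 − 1081/4600)·38.75²/1081 = 0.0900701
V̂(ȳ_st) = 0.220379
SE(ȳ_st) = √0.220379 = 0.469446

SE(ȳ_st) ≈ 0.469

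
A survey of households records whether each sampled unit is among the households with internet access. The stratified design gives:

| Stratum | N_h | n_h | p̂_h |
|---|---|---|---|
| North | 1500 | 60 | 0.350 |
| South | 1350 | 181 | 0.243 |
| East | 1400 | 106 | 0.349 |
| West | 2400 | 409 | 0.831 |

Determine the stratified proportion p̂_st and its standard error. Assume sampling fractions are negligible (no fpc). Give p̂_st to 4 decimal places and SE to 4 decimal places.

N = 6650; stratum weights W_h = N_h/N.
p̂_st = Σ W_h p̂_h = (1500·0.350 + 1350·0.243 + 1400·0.349 + 2400·0.831)/6650 = 0.50166
V̂(p̂_st) = Σ W_h² p̂_h(1−p̂_h)/(n_h−1):
  stratum North: (1500/6650)²·0.350·0.650/59 = 0.000196186
  stratum South: (1350/6650)²·0.243·0.757/180 = 4.21167e-05
  stratum East: (1400/6650)²·0.349·0.651/105 = 9.59025e-05
  stratum West: (2400/6650)²·0.831·0.169/408 = 4.48339e-05
V̂(p̂_st) = 0.000379039; SE = √V̂ = 0.0194689

p̂_st ≈ 0.5017, SE ≈ 0.0195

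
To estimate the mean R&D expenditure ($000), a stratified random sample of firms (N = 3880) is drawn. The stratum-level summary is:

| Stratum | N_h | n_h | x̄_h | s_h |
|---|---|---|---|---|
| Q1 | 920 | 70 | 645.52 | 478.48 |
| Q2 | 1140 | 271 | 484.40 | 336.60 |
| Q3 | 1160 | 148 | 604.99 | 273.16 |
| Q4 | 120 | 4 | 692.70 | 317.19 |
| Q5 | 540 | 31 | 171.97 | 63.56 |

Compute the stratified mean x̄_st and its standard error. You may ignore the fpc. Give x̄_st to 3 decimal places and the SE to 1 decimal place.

x̄_st = Σ W_h x̄_h = (920·645.52 + 1140·484.40 + 1160·604.99 + 120·692.70 + 540·171.97)/3880 = 521.61613
V̂(x̄_st) = Σ W_h² s_h²/n_h, with W_h = N_h/N and N = 3880:
  stratum Q1: (920/3880)²·478.48²/70 = 183.883
  stratum Q2: (1140/3880)²·336.60²/271 = 36.0915
  stratum Q3: (1160/3880)²·273.16²/148 = 45.0635
  stratum Q4: (120/3880)²·317.19²/4 = 24.059
  stratum Q5: (540/3880)²·63.56²/31 = 2.52424
V̂(x̄_st) = 291.621
SE(x̄_st) = √291.621 = 17.0769

x̄_st ≈ 521.616, SE ≈ 17.1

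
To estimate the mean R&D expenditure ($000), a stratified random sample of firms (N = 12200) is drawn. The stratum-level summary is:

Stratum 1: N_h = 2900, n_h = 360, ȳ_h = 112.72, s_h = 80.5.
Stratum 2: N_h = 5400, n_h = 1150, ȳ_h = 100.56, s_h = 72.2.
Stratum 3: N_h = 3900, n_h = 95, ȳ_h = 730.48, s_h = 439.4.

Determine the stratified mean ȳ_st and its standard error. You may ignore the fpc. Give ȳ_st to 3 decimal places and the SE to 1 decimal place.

ȳ_st ≈ 304.818, SE ≈ 14.5

ȳ_st = Σ W_h ȳ_h = (2900·112.72 + 5400·100.56 + 3900·730.48)/12200 = 304.81836
V̂(ȳ_st) = Σ W_h² s_h²/n_h, with W_h = N_h/N and N = 12200:
  stratum 1: (2900/12200)²·80.5²/360 = 1.0171
  stratum 2: (5400/12200)²·72.2²/1150 = 0.888064
  stratum 3: (3900/12200)²·439.4²/95 = 207.685
V̂(ȳ_st) = 209.591
SE(ȳ_st) = √209.591 = 14.4772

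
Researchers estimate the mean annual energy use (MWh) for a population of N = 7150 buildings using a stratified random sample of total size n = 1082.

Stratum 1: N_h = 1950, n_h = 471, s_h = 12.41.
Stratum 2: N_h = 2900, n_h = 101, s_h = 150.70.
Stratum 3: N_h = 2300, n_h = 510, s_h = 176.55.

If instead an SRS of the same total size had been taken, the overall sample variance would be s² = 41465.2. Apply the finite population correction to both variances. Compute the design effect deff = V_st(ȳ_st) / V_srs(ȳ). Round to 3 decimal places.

V̂(ȳ_st) = Σ W_h² (1 − n_h/N_h) s_h²/n_h, with W_h = N_h/N and N = 7150:
  stratum 1: (1950/7150)²·(1 − 471/1950)·12.41²/471 = 0.0184465
  stratum 2: (2900/7150)²·(1 − 101/2900)·150.70²/101 = 35.7021
  stratum 3: (2300/7150)²·(1 − 510/2300)·176.55²/510 = 4.92191
V_st = 40.6425
V_srs = (1 − 1082/7150)·41465.2/1082 = 32.5234
deff = V_st / V_srs = 40.6425/32.5234 = 1.2496

deff ≈ 1.250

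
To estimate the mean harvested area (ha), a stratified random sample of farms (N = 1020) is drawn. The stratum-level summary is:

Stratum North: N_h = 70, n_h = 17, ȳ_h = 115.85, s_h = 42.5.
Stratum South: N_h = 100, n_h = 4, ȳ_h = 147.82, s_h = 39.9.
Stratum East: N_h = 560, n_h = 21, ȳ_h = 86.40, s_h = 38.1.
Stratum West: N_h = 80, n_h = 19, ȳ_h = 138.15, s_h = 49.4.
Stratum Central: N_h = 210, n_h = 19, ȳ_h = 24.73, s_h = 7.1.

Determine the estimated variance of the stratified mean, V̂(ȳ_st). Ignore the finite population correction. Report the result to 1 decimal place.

V̂(ȳ_st) ≈ 26.1

V̂(ȳ_st) = Σ W_h² s_h²/n_h, with W_h = N_h/N and N = 1020:
  stratum North: (70/1020)²·42.5²/17 = 0.500408
  stratum South: (100/1020)²·39.9²/4 = 3.82548
  stratum East: (560/1020)²·38.1²/21 = 20.8356
  stratum West: (80/1020)²·49.4²/19 = 0.790096
  stratum Central: (210/1020)²·7.1²/19 = 0.112461
V̂(ȳ_st) = 26.0641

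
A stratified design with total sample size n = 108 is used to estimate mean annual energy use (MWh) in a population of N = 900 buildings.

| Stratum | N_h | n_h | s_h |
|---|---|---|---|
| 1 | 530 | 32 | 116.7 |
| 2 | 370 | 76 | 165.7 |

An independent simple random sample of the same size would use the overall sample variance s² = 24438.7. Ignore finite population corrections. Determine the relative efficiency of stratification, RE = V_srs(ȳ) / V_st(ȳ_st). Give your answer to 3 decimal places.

V̂(ȳ_st) = Σ W_h² s_h²/n_h, with W_h = N_h/N and N = 900:
  stratum 1: (530/900)²·116.7²/32 = 147.591
  stratum 2: (370/900)²·165.7²/76 = 61.059
V_st = 208.65
V_srs = s²/n = 24438.7/108 = 226.284
Relative efficiency = V_srs / V_st = 226.284/208.65 = 1.0845

RE ≈ 1.085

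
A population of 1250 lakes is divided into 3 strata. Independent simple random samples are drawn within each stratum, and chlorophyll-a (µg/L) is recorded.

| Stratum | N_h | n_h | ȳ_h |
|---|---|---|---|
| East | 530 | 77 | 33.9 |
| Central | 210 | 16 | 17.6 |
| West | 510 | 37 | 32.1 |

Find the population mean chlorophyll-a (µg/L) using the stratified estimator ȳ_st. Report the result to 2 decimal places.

ȳ_st ≈ 30.43

N = Σ N_h = 1250. Stratum weights W_h = N_h/N.
ȳ_st = (530·33.9 + 210·17.6 + 510·32.1) / 1250 = 30.4272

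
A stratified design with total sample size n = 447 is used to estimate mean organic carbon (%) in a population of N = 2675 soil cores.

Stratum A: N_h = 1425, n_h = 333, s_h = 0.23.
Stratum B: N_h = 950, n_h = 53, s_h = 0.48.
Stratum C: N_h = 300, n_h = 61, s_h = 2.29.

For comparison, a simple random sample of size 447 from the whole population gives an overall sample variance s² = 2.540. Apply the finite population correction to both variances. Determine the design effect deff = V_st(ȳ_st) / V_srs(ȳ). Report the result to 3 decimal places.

deff ≈ 0.299

V̂(ȳ_st) = Σ W_h² (1 − n_h/N_h) s_h²/n_h, with W_h = N_h/N and N = 2675:
  stratum A: (1425/2675)²·(1 − 333/1425)·0.23²/333 = 3.45463e-05
  stratum B: (950/2675)²·(1 − 53/950)·0.48²/53 = 0.000517696
  stratum C: (300/2675)²·(1 − 61/300)·2.29²/61 = 0.000861416
V_st = 0.00141366
V_srs = (1 − 447/2675)·2.540/447 = 0.00473279
deff = V_st / V_srs = 0.00141366/0.00473279 = 0.2987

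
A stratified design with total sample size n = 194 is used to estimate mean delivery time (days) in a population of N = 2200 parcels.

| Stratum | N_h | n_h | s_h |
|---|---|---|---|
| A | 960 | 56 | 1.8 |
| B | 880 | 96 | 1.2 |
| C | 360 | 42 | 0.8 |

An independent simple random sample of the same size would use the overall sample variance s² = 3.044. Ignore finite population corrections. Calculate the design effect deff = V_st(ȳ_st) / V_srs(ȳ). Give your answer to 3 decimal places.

deff ≈ 0.881

V̂(ȳ_st) = Σ W_h² s_h²/n_h, with W_h = N_h/N and N = 2200:
  stratum A: (960/2200)²·1.8²/56 = 0.0110168
  stratum B: (880/2200)²·1.2²/96 = 0.0024
  stratum C: (360/2200)²·0.8²/42 = 0.000408028
V_st = 0.0138248
V_srs = s²/n = 3.044/194 = 0.0156907
deff = V_st / V_srs = 0.0138248/0.0156907 = 0.8811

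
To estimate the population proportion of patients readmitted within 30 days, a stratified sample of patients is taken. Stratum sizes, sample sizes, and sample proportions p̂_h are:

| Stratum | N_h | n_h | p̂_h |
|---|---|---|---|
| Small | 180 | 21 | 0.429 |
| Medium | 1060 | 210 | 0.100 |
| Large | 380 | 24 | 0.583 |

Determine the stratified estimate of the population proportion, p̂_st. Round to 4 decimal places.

N = 1620; stratum weights W_h = N_h/N.
p̂_st = Σ W_h p̂_h = (180·0.429 + 1060·0.100 + 380·0.583)/1620 = 0.24985

p̂_st ≈ 0.2499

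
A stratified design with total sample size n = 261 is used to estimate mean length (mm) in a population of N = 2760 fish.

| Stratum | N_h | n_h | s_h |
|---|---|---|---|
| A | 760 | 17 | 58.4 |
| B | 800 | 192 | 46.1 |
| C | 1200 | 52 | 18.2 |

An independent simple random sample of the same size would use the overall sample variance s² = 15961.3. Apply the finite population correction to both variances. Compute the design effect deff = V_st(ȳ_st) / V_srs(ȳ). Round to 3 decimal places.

deff ≈ 0.302

V̂(ȳ_st) = Σ W_h² (1 − n_h/N_h) s_h²/n_h, with W_h = N_h/N and N = 2760:
  stratum A: (760/2760)²·(1 − 17/760)·58.4²/17 = 14.8717
  stratum B: (800/2760)²·(1 − 192/800)·46.1²/192 = 0.706767
  stratum C: (1200/2760)²·(1 − 52/1200)·18.2²/52 = 1.15198
V_st = 16.7305
V_srs = (1 − 261/2760)·15961.3/261 = 55.3713
deff = V_st / V_srs = 16.7305/55.3713 = 0.3022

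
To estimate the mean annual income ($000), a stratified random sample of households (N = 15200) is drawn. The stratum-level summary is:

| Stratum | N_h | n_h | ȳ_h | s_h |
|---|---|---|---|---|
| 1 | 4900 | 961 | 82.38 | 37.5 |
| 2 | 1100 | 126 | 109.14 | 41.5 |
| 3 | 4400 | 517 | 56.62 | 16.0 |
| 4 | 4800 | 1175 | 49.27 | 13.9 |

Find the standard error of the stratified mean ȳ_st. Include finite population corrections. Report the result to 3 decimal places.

SE(ȳ_st) ≈ 0.484

V̂(ȳ_st) = Σ W_h² (1 − n_h/N_h) s_h²/n_h, with W_h = N_h/N and N = 15200:
  stratum 1: (4900/15200)²·(1 − 961/4900)·37.5²/961 = 0.122246
  stratum 2: (1100/15200)²·(1 − 126/1100)·41.5²/126 = 0.0633855
  stratum 3: (4400/15200)²·(1 − 517/4400)·16.0²/517 = 0.036617
  stratum 4: (4800/15200)²·(1 − 1175/4800)·13.9²/1175 = 0.0123838
V̂(ȳ_st) = 0.234632
SE(ȳ_st) = √0.234632 = 0.484388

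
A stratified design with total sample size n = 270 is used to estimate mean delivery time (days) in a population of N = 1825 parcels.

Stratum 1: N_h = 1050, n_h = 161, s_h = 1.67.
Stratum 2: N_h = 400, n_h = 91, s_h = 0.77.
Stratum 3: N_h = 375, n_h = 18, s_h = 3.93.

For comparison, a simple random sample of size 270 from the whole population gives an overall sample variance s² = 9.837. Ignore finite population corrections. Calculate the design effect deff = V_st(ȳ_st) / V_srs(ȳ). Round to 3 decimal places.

V̂(ȳ_st) = Σ W_h² s_h²/n_h, with W_h = N_h/N and N = 1825:
  stratum 1: (1050/1825)²·1.67²/161 = 0.00573403
  stratum 2: (400/1825)²·0.77²/91 = 0.000312993
  stratum 3: (375/1825)²·3.93²/18 = 0.0362284
V_st = 0.0422754
V_srs = s²/n = 9.837/270 = 0.0364333
deff = V_st / V_srs = 0.0422754/0.0364333 = 1.1604

deff ≈ 1.160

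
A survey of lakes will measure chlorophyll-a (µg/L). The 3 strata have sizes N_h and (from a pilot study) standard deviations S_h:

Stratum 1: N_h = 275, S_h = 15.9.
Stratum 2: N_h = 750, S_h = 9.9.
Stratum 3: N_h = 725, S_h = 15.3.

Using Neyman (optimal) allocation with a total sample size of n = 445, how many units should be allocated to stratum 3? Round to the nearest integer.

216

Neyman allocation: n_h = n · N_h S_h / Σ N_i S_i, with n = 445.
  stratum 1: N_h·S_h = 275·15.9 = 4372.50
  stratum 2: N_h·S_h = 750·9.9 = 7425.00
  stratum 3: N_h·S_h = 725·15.3 = 11092.50
Σ N_h S_h = 22890.00
n for stratum 3 = 445·11092.50/22890.00 = 215.647 → 216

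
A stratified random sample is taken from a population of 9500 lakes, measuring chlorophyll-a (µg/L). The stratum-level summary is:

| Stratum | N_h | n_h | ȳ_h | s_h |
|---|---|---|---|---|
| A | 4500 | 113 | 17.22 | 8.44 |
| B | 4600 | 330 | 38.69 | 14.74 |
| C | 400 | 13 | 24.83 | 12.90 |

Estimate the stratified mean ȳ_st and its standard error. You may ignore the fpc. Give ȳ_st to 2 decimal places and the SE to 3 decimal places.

ȳ_st = Σ W_h ȳ_h = (4500·17.22 + 4600·38.69 + 400·24.83)/9500 = 27.93642
V̂(ȳ_st) = Σ W_h² s_h²/n_h, with W_h = N_h/N and N = 9500:
  stratum A: (4500/9500)²·8.44²/113 = 0.141444
  stratum B: (4600/9500)²·14.74²/330 = 0.154365
  stratum C: (400/9500)²·12.90²/13 = 0.0226939
V̂(ȳ_st) = 0.318503
SE(ȳ_st) = √0.318503 = 0.564361

ȳ_st ≈ 27.94, SE ≈ 0.564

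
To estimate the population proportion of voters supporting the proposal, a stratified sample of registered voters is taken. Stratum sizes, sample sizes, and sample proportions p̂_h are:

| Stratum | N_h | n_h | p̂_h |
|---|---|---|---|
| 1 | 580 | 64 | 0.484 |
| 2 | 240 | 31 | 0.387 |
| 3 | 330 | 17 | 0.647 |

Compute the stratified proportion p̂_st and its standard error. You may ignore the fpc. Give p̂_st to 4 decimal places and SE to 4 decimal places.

N = 1150; stratum weights W_h = N_h/N.
p̂_st = Σ W_h p̂_h = (580·0.484 + 240·0.387 + 330·0.647)/1150 = 0.51053
V̂(p̂_st) = Σ W_h² p̂_h(1−p̂_h)/(n_h−1):
  stratum 1: (580/1150)²·0.484·0.516/63 = 0.00100836
  stratum 2: (240/1150)²·0.387·0.613/30 = 0.000344411
  stratum 3: (330/1150)²·0.647·0.353/16 = 0.00117541
V̂(p̂_st) = 0.00252818; SE = √V̂ = 0.0502811

p̂_st ≈ 0.5105, SE ≈ 0.0503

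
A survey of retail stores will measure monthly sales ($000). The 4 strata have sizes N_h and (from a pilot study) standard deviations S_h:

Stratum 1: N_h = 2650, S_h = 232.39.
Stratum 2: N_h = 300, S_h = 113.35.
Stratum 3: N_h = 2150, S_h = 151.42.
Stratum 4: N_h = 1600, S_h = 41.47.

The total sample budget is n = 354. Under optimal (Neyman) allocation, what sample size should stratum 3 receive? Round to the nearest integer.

111

Neyman allocation: n_h = n · N_h S_h / Σ N_i S_i, with n = 354.
  stratum 1: N_h·S_h = 2650·232.39 = 615833.50
  stratum 2: N_h·S_h = 300·113.35 = 34005.00
  stratum 3: N_h·S_h = 2150·151.42 = 325553.00
  stratum 4: N_h·S_h = 1600·41.47 = 66352.00
Σ N_h S_h = 1041743.50
n for stratum 3 = 354·325553.00/1041743.50 = 110.628 → 111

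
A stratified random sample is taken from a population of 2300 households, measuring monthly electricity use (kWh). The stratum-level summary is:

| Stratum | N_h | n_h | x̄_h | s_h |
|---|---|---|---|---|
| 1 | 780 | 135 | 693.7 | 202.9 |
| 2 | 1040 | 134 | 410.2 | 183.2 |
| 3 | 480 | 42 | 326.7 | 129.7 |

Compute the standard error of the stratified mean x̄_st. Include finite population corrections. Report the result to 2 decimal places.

SE(x̄_st) ≈ 9.46

V̂(x̄_st) = Σ W_h² (1 − n_h/N_h) s_h²/n_h, with W_h = N_h/N and N = 2300:
  stratum 1: (780/2300)²·(1 − 135/780)·202.9²/135 = 29.0021
  stratum 2: (1040/2300)²·(1 − 134/1040)·183.2²/134 = 44.612
  stratum 3: (480/2300)²·(1 − 42/480)·129.7²/42 = 15.9181
V̂(x̄_st) = 89.5322
SE(x̄_st) = √89.5322 = 9.46214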